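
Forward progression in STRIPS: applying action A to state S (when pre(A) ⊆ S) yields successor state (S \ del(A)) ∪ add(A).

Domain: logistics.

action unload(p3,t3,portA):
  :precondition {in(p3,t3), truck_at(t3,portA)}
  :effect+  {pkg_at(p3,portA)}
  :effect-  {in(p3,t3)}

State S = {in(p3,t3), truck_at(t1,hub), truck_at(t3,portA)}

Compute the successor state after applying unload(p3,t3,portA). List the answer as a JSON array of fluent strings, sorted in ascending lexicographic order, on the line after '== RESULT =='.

Progress:
  pre ⊆ S: {in(p3,t3), truck_at(t3,portA)} ⊆ S  — applicable
  S \ del = {truck_at(t1,hub), truck_at(t3,portA)}
  ∪ add   = {pkg_at(p3,portA), truck_at(t1,hub), truck_at(t3,portA)}

== RESULT ==
["pkg_at(p3,portA)", "truck_at(t1,hub)", "truck_at(t3,portA)"]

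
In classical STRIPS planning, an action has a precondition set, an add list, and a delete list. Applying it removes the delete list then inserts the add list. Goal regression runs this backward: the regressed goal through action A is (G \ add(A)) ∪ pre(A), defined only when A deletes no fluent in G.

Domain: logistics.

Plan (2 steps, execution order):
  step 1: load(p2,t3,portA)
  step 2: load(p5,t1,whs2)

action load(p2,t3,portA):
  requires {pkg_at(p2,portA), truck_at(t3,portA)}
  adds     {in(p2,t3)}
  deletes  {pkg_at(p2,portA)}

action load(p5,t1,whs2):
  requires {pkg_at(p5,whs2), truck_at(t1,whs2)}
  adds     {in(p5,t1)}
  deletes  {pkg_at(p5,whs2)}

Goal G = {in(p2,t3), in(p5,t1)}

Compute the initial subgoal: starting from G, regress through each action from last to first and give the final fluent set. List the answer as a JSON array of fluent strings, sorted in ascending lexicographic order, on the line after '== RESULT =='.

Work backward from the goal:
  through step 2 (load(p5,t1,whs2)): drop {in(p5,t1)}, keep {in(p2,t3)}, require {pkg_at(p5,whs2), truck_at(t1,whs2)}
    → {in(p2,t3), pkg_at(p5,whs2), truck_at(t1,whs2)}
  through step 1 (load(p2,t3,portA)): drop {in(p2,t3)}, keep {pkg_at(p5,whs2), truck_at(t1,whs2)}, require {pkg_at(p2,portA), truck_at(t3,portA)}
    → {pkg_at(p2,portA), pkg_at(p5,whs2), truck_at(t1,whs2), truck_at(t3,portA)}

== RESULT ==
["pkg_at(p2,portA)", "pkg_at(p5,whs2)", "truck_at(t1,whs2)", "truck_at(t3,portA)"]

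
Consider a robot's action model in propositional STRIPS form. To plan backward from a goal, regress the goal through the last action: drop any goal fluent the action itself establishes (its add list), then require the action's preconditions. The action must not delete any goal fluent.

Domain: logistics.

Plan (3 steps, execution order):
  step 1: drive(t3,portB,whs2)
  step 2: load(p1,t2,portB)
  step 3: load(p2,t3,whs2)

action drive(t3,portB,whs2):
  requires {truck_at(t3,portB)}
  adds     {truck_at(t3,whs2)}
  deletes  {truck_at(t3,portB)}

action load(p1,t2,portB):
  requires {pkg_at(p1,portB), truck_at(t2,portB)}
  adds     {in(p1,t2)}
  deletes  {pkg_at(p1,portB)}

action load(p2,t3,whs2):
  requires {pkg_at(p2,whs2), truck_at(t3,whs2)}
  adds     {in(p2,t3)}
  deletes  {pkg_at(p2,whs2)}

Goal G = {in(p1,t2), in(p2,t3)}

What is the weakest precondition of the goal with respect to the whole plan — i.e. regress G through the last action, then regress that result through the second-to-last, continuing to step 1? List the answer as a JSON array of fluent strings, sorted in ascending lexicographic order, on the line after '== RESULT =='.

Work backward from the goal:
  through step 3 (load(p2,t3,whs2)): drop {in(p2,t3)}, keep {in(p1,t2)}, require {pkg_at(p2,whs2), truck_at(t3,whs2)}
    → {in(p1,t2), pkg_at(p2,whs2), truck_at(t3,whs2)}
  through step 2 (load(p1,t2,portB)): drop {in(p1,t2)}, keep {pkg_at(p2,whs2), truck_at(t3,whs2)}, require {pkg_at(p1,portB), truck_at(t2,portB)}
    → {pkg_at(p1,portB), pkg_at(p2,whs2), truck_at(t2,portB), truck_at(t3,whs2)}
  through step 1 (drive(t3,portB,whs2)): drop {truck_at(t3,whs2)}, keep {pkg_at(p1,portB), pkg_at(p2,whs2), truck_at(t2,portB)}, require {truck_at(t3,portB)}
    → {pkg_at(p1,portB), pkg_at(p2,whs2), truck_at(t2,portB), truck_at(t3,portB)}

== RESULT ==
["pkg_at(p1,portB)", "pkg_at(p2,whs2)", "truck_at(t2,portB)", "truck_at(t3,portB)"]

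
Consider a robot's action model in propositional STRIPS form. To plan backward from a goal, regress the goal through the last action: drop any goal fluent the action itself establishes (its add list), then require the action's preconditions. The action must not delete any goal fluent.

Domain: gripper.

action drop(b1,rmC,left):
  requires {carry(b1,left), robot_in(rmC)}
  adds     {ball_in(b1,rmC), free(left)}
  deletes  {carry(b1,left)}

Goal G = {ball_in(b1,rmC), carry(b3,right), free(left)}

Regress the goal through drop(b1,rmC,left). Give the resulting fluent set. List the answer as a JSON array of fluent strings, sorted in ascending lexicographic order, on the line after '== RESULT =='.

Compute (G \ add) ∪ pre:
  G ∩ del = {}  (empty — regression defined)
  G \ add = {ball_in(b1,rmC), carry(b3,right), free(left)} \ {ball_in(b1,rmC), free(left)} = {carry(b3,right)}
  ∪ pre   = {carry(b3,right)} ∪ {carry(b1,left), robot_in(rmC)}
          = {carry(b1,left), carry(b3,right), robot_in(rmC)}

== RESULT ==
["carry(b1,left)", "carry(b3,right)", "robot_in(rmC)"]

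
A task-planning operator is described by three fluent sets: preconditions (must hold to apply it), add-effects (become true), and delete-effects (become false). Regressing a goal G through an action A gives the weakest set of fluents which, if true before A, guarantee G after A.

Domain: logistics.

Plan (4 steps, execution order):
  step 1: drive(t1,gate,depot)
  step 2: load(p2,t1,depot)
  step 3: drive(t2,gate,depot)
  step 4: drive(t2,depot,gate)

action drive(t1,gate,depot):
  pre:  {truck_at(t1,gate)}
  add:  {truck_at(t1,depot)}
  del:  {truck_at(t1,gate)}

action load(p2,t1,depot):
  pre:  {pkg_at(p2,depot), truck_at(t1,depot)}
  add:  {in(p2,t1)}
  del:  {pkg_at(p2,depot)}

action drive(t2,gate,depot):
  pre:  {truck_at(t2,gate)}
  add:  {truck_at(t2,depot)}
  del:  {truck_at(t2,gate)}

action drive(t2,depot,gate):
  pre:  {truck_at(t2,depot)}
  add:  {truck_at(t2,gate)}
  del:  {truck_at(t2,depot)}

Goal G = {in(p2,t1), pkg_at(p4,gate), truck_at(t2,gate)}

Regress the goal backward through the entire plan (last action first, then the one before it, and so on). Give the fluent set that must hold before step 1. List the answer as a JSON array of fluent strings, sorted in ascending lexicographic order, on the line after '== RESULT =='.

Work backward from the goal:
  through step 4 (drive(t2,depot,gate)): drop {truck_at(t2,gate)}, keep {in(p2,t1), pkg_at(p4,gate)}, require {truck_at(t2,depot)}
    → {in(p2,t1), pkg_at(p4,gate), truck_at(t2,depot)}
  through step 3 (drive(t2,gate,depot)): drop {truck_at(t2,depot)}, keep {in(p2,t1), pkg_at(p4,gate)}, require {truck_at(t2,gate)}
    → {in(p2,t1), pkg_at(p4,gate), truck_at(t2,gate)}
  through step 2 (load(p2,t1,depot)): drop {in(p2,t1)}, keep {pkg_at(p4,gate), truck_at(t2,gate)}, require {pkg_at(p2,depot), truck_at(t1,depot)}
    → {pkg_at(p2,depot), pkg_at(p4,gate), truck_at(t1,depot), truck_at(t2,gate)}
  through step 1 (drive(t1,gate,depot)): drop {truck_at(t1,depot)}, keep {pkg_at(p2,depot), pkg_at(p4,gate), truck_at(t2,gate)}, require {truck_at(t1,gate)}
    → {pkg_at(p2,depot), pkg_at(p4,gate), truck_at(t1,gate), truck_at(t2,gate)}

== RESULT ==
["pkg_at(p2,depot)", "pkg_at(p4,gate)", "truck_at(t1,gate)", "truck_at(t2,gate)"]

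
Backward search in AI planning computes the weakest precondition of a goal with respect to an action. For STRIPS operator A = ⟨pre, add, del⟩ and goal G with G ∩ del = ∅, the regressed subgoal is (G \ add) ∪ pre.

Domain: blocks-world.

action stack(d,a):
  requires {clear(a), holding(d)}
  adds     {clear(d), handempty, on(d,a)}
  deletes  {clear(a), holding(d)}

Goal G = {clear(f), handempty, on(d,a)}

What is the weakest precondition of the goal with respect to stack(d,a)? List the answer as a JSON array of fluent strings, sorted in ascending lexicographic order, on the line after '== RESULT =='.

Compute (G \ add) ∪ pre:
  G ∩ del = {}  (empty — regression defined)
  G \ add = {clear(f), handempty, on(d,a)} \ {clear(d), handempty, on(d,a)} = {clear(f)}
  ∪ pre   = {clear(f)} ∪ {clear(a), holding(d)}
          = {clear(a), clear(f), holding(d)}

== RESULT ==
["clear(a)", "clear(f)", "holding(d)"]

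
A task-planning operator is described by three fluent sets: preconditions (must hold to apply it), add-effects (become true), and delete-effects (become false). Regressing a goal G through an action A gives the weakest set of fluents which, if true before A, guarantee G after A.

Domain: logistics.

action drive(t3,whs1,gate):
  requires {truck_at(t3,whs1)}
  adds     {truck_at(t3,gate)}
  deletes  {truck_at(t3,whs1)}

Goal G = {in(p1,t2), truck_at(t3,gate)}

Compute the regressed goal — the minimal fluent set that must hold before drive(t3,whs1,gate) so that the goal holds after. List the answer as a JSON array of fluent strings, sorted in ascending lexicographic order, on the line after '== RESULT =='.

Regress:
  G ∩ del = {}  (empty — regression defined)
  G \ add = {in(p1,t2), truck_at(t3,gate)} \ {truck_at(t3,gate)} = {in(p1,t2)}
  ∪ pre   = {in(p1,t2)} ∪ {truck_at(t3,whs1)}
          = {in(p1,t2), truck_at(t3,whs1)}

== RESULT ==
["in(p1,t2)", "truck_at(t3,whs1)"]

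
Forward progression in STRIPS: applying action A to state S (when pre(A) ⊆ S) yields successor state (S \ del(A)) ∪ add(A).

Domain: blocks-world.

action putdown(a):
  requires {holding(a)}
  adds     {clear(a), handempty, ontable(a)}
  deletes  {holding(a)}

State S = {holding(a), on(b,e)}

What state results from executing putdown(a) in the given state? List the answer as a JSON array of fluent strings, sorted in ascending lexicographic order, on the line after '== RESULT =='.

Compute (S \ del) ∪ add:
  pre ⊆ S: {holding(a)} ⊆ S  — applicable
  S \ del = {on(b,e)}
  ∪ add   = {clear(a), handempty, on(b,e), ontable(a)}

== RESULT ==
["clear(a)", "handempty", "on(b,e)", "ontable(a)"]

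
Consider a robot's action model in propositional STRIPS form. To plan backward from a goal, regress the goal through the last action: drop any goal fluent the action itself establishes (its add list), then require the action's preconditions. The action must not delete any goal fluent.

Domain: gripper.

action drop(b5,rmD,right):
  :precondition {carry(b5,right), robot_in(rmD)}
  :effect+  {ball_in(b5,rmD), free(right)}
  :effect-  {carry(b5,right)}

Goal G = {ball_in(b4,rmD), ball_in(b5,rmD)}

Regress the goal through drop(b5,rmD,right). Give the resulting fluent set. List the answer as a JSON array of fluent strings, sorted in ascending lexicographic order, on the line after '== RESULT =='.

Compute (G \ add) ∪ pre:
  G ∩ del = {}  (empty — regression defined)
  G \ add = {ball_in(b4,rmD), ball_in(b5,rmD)} \ {ball_in(b5,rmD), free(right)} = {ball_in(b4,rmD)}
  ∪ pre   = {ball_in(b4,rmD)} ∪ {carry(b5,right), robot_in(rmD)}
          = {ball_in(b4,rmD), carry(b5,right), robot_in(rmD)}

== RESULT ==
["ball_in(b4,rmD)", "carry(b5,right)", "robot_in(rmD)"]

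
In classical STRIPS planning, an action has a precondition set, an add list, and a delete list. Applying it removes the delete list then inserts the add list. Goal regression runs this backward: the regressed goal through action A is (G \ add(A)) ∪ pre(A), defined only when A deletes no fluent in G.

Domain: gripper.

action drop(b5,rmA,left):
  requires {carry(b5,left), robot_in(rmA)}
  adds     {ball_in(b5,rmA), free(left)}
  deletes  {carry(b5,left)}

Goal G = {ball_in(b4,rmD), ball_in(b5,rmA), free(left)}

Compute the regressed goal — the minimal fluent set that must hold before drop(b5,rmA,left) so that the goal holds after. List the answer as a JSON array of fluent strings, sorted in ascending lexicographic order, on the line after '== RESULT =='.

Compute (G \ add) ∪ pre:
  G ∩ del = {}  (empty — regression defined)
  G \ add = {ball_in(b4,rmD), ball_in(b5,rmA), free(left)} \ {ball_in(b5,rmA), free(left)} = {ball_in(b4,rmD)}
  ∪ pre   = {ball_in(b4,rmD)} ∪ {carry(b5,left), robot_in(rmA)}
          = {ball_in(b4,rmD), carry(b5,left), robot_in(rmA)}

== RESULT ==
["ball_in(b4,rmD)", "carry(b5,left)", "robot_in(rmA)"]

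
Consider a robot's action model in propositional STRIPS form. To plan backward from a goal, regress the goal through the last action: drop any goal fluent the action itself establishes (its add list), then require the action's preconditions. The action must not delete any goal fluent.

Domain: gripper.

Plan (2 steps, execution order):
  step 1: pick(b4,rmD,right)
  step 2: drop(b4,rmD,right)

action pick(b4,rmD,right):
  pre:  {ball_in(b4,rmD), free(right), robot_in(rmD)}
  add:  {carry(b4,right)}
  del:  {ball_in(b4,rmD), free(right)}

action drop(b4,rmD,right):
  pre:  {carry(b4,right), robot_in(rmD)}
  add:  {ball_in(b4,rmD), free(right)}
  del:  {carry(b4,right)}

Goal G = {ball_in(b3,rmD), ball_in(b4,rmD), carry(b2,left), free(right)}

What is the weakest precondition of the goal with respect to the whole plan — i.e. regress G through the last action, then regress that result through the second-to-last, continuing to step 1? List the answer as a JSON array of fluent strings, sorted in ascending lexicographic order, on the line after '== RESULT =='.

Regress step by step:
  through step 2 (drop(b4,rmD,right)): drop {ball_in(b4,rmD), free(right)}, keep {ball_in(b3,rmD), carry(b2,left)}, require {carry(b4,right), robot_in(rmD)}
    → {ball_in(b3,rmD), carry(b2,left), carry(b4,right), robot_in(rmD)}
  through step 1 (pick(b4,rmD,right)): drop {carry(b4,right)}, keep {ball_in(b3,rmD), carry(b2,left), robot_in(rmD)}, require {ball_in(b4,rmD), free(right), robot_in(rmD)}
    → {ball_in(b3,rmD), ball_in(b4,rmD), carry(b2,left), free(right), robot_in(rmD)}

== RESULT ==
["ball_in(b3,rmD)", "ball_in(b4,rmD)", "carry(b2,left)", "free(right)", "robot_in(rmD)"]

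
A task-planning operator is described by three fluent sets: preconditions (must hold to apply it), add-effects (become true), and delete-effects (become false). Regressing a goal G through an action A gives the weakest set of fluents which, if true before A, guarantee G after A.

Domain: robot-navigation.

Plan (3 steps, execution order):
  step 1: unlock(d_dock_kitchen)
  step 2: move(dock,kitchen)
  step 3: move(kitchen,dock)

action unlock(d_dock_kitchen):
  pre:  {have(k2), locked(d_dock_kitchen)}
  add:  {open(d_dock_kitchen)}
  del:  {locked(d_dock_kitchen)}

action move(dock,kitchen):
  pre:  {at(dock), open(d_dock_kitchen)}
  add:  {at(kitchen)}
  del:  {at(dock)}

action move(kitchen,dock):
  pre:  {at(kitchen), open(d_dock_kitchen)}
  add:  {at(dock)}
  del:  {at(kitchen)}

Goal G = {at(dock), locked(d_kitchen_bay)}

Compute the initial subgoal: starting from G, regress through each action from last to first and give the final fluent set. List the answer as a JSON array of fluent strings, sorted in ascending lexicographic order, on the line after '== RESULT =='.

Work backward from the goal:
  through step 3 (move(kitchen,dock)): drop {at(dock)}, keep {locked(d_kitchen_bay)}, require {at(kitchen), open(d_dock_kitchen)}
    → {at(kitchen), locked(d_kitchen_bay), open(d_dock_kitchen)}
  through step 2 (move(dock,kitchen)): drop {at(kitchen)}, keep {locked(d_kitchen_bay), open(d_dock_kitchen)}, require {at(dock), open(d_dock_kitchen)}
    → {at(dock), locked(d_kitchen_bay), open(d_dock_kitchen)}
  through step 1 (unlock(d_dock_kitchen)): drop {open(d_dock_kitchen)}, keep {at(dock), locked(d_kitchen_bay)}, require {have(k2), locked(d_dock_kitchen)}
    → {at(dock), have(k2), locked(d_dock_kitchen), locked(d_kitchen_bay)}

== RESULT ==
["at(dock)", "have(k2)", "locked(d_dock_kitchen)", "locked(d_kitchen_bay)"]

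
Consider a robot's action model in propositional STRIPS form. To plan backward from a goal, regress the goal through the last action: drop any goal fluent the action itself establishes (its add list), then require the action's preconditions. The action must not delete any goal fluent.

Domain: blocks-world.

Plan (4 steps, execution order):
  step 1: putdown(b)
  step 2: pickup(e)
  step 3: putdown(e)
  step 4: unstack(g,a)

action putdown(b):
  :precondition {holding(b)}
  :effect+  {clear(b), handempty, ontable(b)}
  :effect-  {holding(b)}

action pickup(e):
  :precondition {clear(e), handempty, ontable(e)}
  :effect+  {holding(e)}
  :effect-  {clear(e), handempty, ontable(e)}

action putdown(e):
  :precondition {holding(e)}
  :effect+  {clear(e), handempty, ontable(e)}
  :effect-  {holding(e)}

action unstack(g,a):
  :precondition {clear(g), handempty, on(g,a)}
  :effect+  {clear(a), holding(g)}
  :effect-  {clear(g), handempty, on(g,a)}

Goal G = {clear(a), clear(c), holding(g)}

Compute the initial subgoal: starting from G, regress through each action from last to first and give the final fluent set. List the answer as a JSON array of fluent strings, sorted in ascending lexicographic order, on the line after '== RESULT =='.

Work backward from the goal:
  through step 4 (unstack(g,a)): drop {clear(a), holding(g)}, keep {clear(c)}, require {clear(g), handempty, on(g,a)}
    → {clear(c), clear(g), handempty, on(g,a)}
  through step 3 (putdown(e)): drop {handempty}, keep {clear(c), clear(g), on(g,a)}, require {holding(e)}
    → {clear(c), clear(g), holding(e), on(g,a)}
  through step 2 (pickup(e)): drop {holding(e)}, keep {clear(c), clear(g), on(g,a)}, require {clear(e), handempty, ontable(e)}
    → {clear(c), clear(e), clear(g), handempty, on(g,a), ontable(e)}
  through step 1 (putdown(b)): drop {handempty}, keep {clear(c), clear(e), clear(g), on(g,a), ontable(e)}, require {holding(b)}
    → {clear(c), clear(e), clear(g), holding(b), on(g,a), ontable(e)}

== RESULT ==
["clear(c)", "clear(e)", "clear(g)", "holding(b)", "on(g,a)", "ontable(e)"]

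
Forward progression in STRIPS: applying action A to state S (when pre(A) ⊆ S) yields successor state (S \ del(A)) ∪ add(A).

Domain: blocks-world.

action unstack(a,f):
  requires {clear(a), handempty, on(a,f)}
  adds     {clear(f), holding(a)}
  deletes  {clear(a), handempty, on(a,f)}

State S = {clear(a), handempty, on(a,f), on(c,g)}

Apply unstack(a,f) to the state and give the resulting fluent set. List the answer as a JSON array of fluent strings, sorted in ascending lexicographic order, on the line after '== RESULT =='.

Progress:
  pre ⊆ S: {clear(a), handempty, on(a,f)} ⊆ S  — applicable
  S \ del = {on(c,g)}
  ∪ add   = {clear(f), holding(a), on(c,g)}

== RESULT ==
["clear(f)", "holding(a)", "on(c,g)"]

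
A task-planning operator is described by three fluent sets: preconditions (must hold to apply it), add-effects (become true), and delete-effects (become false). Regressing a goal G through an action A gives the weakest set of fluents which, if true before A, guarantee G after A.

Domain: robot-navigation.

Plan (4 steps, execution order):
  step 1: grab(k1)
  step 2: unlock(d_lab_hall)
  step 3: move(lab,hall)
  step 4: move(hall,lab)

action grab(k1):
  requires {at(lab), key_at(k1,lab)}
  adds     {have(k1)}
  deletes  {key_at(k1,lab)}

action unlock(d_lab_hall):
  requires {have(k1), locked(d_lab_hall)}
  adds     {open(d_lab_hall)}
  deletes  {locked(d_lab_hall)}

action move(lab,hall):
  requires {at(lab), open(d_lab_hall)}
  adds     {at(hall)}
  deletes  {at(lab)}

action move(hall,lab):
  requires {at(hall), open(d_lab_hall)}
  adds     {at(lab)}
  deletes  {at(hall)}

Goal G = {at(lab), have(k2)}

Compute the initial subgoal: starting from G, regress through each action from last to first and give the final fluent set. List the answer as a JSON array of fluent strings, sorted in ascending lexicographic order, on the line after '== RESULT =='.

Work backward from the goal:
  through step 4 (move(hall,lab)): drop {at(lab)}, keep {have(k2)}, require {at(hall), open(d_lab_hall)}
    → {at(hall), have(k2), open(d_lab_hall)}
  through step 3 (move(lab,hall)): drop {at(hall)}, keep {have(k2), open(d_lab_hall)}, require {at(lab), open(d_lab_hall)}
    → {at(lab), have(k2), open(d_lab_hall)}
  through step 2 (unlock(d_lab_hall)): drop {open(d_lab_hall)}, keep {at(lab), have(k2)}, require {have(k1), locked(d_lab_hall)}
    → {at(lab), have(k1), have(k2), locked(d_lab_hall)}
  through step 1 (grab(k1)): drop {have(k1)}, keep {at(lab), have(k2), locked(d_lab_hall)}, require {at(lab), key_at(k1,lab)}
    → {at(lab), have(k2), key_at(k1,lab), locked(d_lab_hall)}

== RESULT ==
["at(lab)", "have(k2)", "key_at(k1,lab)", "locked(d_lab_hall)"]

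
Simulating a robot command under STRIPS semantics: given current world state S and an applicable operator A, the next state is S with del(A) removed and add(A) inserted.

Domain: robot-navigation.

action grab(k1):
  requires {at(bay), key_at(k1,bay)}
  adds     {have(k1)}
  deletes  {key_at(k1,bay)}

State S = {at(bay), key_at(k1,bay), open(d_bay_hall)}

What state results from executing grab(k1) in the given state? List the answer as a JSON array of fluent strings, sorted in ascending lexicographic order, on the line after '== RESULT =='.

Progress:
  pre ⊆ S: {at(bay), key_at(k1,bay)} ⊆ S  — applicable
  S \ del = {at(bay), open(d_bay_hall)}
  ∪ add   = {at(bay), have(k1), open(d_bay_hall)}

== RESULT ==
["at(bay)", "have(k1)", "open(d_bay_hall)"]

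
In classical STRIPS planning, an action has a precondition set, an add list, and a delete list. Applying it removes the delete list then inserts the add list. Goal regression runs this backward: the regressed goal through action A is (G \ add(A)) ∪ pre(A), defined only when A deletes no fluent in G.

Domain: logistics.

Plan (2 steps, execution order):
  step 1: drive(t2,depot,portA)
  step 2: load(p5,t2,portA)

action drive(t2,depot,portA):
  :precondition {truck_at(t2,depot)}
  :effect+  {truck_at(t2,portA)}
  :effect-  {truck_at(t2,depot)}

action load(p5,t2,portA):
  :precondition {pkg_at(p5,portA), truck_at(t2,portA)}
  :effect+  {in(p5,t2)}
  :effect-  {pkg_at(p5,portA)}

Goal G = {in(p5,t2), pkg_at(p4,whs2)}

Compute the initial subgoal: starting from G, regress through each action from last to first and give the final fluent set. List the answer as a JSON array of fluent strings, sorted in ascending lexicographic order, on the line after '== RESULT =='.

Work backward from the goal:
  through step 2 (load(p5,t2,portA)): drop {in(p5,t2)}, keep {pkg_at(p4,whs2)}, require {pkg_at(p5,portA), truck_at(t2,portA)}
    → {pkg_at(p4,whs2), pkg_at(p5,portA), truck_at(t2,portA)}
  through step 1 (drive(t2,depot,portA)): drop {truck_at(t2,portA)}, keep {pkg_at(p4,whs2), pkg_at(p5,portA)}, require {truck_at(t2,depot)}
    → {pkg_at(p4,whs2), pkg_at(p5,portA), truck_at(t2,depot)}

== RESULT ==
["pkg_at(p4,whs2)", "pkg_at(p5,portA)", "truck_at(t2,depot)"]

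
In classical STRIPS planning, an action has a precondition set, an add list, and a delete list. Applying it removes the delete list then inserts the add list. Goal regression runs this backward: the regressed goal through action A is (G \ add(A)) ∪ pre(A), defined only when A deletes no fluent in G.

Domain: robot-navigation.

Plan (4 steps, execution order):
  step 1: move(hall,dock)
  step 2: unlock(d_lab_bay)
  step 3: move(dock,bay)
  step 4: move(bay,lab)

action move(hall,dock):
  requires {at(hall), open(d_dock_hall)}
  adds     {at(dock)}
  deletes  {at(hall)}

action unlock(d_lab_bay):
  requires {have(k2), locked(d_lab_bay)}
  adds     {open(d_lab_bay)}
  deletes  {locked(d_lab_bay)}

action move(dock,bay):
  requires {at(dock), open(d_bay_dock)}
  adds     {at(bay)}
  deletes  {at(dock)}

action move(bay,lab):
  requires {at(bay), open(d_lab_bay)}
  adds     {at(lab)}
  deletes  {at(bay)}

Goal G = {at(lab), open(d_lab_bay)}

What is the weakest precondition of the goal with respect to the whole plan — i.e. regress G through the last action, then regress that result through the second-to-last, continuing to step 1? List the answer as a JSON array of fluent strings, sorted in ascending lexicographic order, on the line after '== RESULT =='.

Regress step by step:
  through step 4 (move(bay,lab)): drop {at(lab)}, keep {open(d_lab_bay)}, require {at(bay), open(d_lab_bay)}
    → {at(bay), open(d_lab_bay)}
  through step 3 (move(dock,bay)): drop {at(bay)}, keep {open(d_lab_bay)}, require {at(dock), open(d_bay_dock)}
    → {at(dock), open(d_bay_dock), open(d_lab_bay)}
  through step 2 (unlock(d_lab_bay)): drop {open(d_lab_bay)}, keep {at(dock), open(d_bay_dock)}, require {have(k2), locked(d_lab_bay)}
    → {at(dock), have(k2), locked(d_lab_bay), open(d_bay_dock)}
  through step 1 (move(hall,dock)): drop {at(dock)}, keep {have(k2), locked(d_lab_bay), open(d_bay_dock)}, require {at(hall), open(d_dock_hall)}
    → {at(hall), have(k2), locked(d_lab_bay), open(d_bay_dock), open(d_dock_hall)}

== RESULT ==
["at(hall)", "have(k2)", "locked(d_lab_bay)", "open(d_bay_dock)", "open(d_dock_hall)"]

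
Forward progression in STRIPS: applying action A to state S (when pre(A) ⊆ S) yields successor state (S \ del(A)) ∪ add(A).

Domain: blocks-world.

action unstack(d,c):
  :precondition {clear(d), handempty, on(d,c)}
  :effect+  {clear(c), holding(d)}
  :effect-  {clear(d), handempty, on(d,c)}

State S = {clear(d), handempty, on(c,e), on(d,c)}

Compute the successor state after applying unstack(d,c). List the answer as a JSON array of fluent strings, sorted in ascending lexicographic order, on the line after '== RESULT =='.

Compute (S \ del) ∪ add:
  pre ⊆ S: {clear(d), handempty, on(d,c)} ⊆ S  — applicable
  S \ del = {on(c,e)}
  ∪ add   = {clear(c), holding(d), on(c,e)}

== RESULT ==
["clear(c)", "holding(d)", "on(c,e)"]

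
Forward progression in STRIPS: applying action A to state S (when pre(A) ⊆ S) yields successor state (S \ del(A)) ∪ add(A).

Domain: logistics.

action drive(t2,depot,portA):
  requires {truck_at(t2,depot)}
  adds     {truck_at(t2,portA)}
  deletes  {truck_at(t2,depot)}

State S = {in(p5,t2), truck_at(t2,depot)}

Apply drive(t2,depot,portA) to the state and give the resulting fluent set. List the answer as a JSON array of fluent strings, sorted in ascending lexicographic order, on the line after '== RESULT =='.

Compute (S \ del) ∪ add:
  pre ⊆ S: {truck_at(t2,depot)} ⊆ S  — applicable
  S \ del = {in(p5,t2)}
  ∪ add   = {in(p5,t2), truck_at(t2,portA)}

== RESULT ==
["in(p5,t2)", "truck_at(t2,portA)"]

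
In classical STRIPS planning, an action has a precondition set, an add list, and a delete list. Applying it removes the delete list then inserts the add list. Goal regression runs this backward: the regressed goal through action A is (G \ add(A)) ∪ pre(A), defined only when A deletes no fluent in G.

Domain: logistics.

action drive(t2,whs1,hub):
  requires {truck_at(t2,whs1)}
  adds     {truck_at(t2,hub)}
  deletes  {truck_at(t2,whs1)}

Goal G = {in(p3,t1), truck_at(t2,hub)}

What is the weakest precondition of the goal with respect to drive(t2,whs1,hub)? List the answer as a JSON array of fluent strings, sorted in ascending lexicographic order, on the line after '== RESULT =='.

Regress:
  G ∩ del = {}  (empty — regression defined)
  G \ add = {in(p3,t1), truck_at(t2,hub)} \ {truck_at(t2,hub)} = {in(p3,t1)}
  ∪ pre   = {in(p3,t1)} ∪ {truck_at(t2,whs1)}
          = {in(p3,t1), truck_at(t2,whs1)}

== RESULT ==
["in(p3,t1)", "truck_at(t2,whs1)"]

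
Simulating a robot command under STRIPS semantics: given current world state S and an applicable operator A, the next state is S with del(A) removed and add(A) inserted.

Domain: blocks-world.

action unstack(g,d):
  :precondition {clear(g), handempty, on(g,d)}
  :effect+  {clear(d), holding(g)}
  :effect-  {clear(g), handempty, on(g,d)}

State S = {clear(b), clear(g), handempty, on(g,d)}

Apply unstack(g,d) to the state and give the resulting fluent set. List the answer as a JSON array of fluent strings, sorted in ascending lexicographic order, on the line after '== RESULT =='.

Compute (S \ del) ∪ add:
  pre ⊆ S: {clear(g), handempty, on(g,d)} ⊆ S  — applicable
  S \ del = {clear(b)}
  ∪ add   = {clear(b), clear(d), holding(g)}

== RESULT ==
["clear(b)", "clear(d)", "holding(g)"]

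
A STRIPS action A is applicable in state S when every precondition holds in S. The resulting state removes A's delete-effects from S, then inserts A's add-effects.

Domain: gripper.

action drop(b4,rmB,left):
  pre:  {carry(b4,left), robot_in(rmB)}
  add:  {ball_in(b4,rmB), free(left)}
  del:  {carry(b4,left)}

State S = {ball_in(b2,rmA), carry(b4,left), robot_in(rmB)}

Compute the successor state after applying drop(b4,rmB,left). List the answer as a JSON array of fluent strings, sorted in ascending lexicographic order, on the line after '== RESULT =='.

Progress:
  pre ⊆ S: {carry(b4,left), robot_in(rmB)} ⊆ S  — applicable
  S \ del = {ball_in(b2,rmA), robot_in(rmB)}
  ∪ add   = {ball_in(b2,rmA), ball_in(b4,rmB), free(left), robot_in(rmB)}

== RESULT ==
["ball_in(b2,rmA)", "ball_in(b4,rmB)", "free(left)", "robot_in(rmB)"]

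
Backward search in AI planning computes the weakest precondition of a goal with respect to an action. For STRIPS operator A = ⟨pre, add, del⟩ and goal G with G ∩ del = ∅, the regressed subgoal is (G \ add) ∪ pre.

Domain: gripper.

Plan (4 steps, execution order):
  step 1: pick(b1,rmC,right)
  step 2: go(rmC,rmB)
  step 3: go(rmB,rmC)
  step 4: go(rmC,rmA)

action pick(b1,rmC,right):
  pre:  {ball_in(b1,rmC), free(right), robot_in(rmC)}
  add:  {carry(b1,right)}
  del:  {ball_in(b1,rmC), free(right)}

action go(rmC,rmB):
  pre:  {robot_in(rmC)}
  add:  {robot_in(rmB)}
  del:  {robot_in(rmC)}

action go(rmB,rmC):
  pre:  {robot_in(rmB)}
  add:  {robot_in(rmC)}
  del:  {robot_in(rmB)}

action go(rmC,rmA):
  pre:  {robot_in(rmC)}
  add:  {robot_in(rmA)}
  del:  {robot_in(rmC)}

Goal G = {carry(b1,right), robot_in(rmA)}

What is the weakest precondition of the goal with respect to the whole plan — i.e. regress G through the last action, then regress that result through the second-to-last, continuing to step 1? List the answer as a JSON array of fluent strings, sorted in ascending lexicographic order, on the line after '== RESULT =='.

Regress step by step:
  through step 4 (go(rmC,rmA)): drop {robot_in(rmA)}, keep {carry(b1,right)}, require {robot_in(rmC)}
    → {carry(b1,right), robot_in(rmC)}
  through step 3 (go(rmB,rmC)): drop {robot_in(rmC)}, keep {carry(b1,right)}, require {robot_in(rmB)}
    → {carry(b1,right), robot_in(rmB)}
  through step 2 (go(rmC,rmB)): drop {robot_in(rmB)}, keep {carry(b1,right)}, require {robot_in(rmC)}
    → {carry(b1,right), robot_in(rmC)}
  through step 1 (pick(b1,rmC,right)): drop {carry(b1,right)}, keep {robot_in(rmC)}, require {ball_in(b1,rmC), free(right), robot_in(rmC)}
    → {ball_in(b1,rmC), free(right), robot_in(rmC)}

== RESULT ==
["ball_in(b1,rmC)", "free(right)", "robot_in(rmC)"]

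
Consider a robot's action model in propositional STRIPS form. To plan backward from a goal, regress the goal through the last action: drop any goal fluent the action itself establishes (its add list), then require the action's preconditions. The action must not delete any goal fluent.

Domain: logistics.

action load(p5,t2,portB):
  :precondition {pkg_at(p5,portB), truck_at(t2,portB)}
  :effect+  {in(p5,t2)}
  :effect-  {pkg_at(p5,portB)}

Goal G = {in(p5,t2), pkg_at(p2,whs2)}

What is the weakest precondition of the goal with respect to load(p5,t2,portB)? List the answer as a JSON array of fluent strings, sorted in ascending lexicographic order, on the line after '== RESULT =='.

Regress:
  G ∩ del = {}  (empty — regression defined)
  G \ add = {in(p5,t2), pkg_at(p2,whs2)} \ {in(p5,t2)} = {pkg_at(p2,whs2)}
  ∪ pre   = {pkg_at(p2,whs2)} ∪ {pkg_at(p5,portB), truck_at(t2,portB)}
          = {pkg_at(p2,whs2), pkg_at(p5,portB), truck_at(t2,portB)}

== RESULT ==
["pkg_at(p2,whs2)", "pkg_at(p5,portB)", "truck_at(t2,portB)"]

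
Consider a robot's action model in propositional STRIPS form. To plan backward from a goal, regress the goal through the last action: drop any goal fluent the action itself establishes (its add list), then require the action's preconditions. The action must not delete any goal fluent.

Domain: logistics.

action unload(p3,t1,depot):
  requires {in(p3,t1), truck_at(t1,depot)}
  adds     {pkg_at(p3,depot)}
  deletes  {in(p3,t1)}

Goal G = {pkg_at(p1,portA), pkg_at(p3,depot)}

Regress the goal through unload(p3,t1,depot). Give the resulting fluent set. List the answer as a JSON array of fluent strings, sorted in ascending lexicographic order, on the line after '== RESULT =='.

Regress:
  G ∩ del = {}  (empty — regression defined)
  G \ add = {pkg_at(p1,portA), pkg_at(p3,depot)} \ {pkg_at(p3,depot)} = {pkg_at(p1,portA)}
  ∪ pre   = {pkg_at(p1,portA)} ∪ {in(p3,t1), truck_at(t1,depot)}
          = {in(p3,t1), pkg_at(p1,portA), truck_at(t1,depot)}

== RESULT ==
["in(p3,t1)", "pkg_at(p1,portA)", "truck_at(t1,depot)"]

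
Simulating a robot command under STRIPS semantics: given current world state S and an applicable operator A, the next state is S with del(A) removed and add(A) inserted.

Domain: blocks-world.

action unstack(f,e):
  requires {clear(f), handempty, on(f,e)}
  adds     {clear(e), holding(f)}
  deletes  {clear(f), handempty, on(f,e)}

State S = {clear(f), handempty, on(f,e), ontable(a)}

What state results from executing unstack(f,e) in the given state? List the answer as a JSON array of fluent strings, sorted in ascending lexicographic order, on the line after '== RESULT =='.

Compute (S \ del) ∪ add:
  pre ⊆ S: {clear(f), handempty, on(f,e)} ⊆ S  — applicable
  S \ del = {ontable(a)}
  ∪ add   = {clear(e), holding(f), ontable(a)}

== RESULT ==
["clear(e)", "holding(f)", "ontable(a)"]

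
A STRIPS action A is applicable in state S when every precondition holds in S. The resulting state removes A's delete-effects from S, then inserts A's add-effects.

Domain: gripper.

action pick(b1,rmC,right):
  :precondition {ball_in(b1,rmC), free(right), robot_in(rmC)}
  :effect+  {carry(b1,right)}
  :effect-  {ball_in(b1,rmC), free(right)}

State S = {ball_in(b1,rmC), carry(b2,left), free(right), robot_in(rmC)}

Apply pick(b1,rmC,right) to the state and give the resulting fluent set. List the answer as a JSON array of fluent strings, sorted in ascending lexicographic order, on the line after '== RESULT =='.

Progress:
  pre ⊆ S: {ball_in(b1,rmC), free(right), robot_in(rmC)} ⊆ S  — applicable
  S \ del = {carry(b2,left), robot_in(rmC)}
  ∪ add   = {carry(b1,right), carry(b2,left), robot_in(rmC)}

== RESULT ==
["carry(b1,right)", "carry(b2,left)", "robot_in(rmC)"]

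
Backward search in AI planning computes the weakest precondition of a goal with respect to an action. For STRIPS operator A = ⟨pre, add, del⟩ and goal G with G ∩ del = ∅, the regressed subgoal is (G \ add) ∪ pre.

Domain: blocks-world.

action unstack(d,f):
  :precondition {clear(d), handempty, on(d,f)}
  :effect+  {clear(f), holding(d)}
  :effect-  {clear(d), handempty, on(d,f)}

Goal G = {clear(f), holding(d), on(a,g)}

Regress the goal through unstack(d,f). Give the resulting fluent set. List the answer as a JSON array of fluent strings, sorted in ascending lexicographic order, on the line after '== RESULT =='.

Regress:
  G ∩ del = {}  (empty — regression defined)
  G \ add = {clear(f), holding(d), on(a,g)} \ {clear(f), holding(d)} = {on(a,g)}
  ∪ pre   = {on(a,g)} ∪ {clear(d), handempty, on(d,f)}
          = {clear(d), handempty, on(a,g), on(d,f)}

== RESULT ==
["clear(d)", "handempty", "on(a,g)", "on(d,f)"]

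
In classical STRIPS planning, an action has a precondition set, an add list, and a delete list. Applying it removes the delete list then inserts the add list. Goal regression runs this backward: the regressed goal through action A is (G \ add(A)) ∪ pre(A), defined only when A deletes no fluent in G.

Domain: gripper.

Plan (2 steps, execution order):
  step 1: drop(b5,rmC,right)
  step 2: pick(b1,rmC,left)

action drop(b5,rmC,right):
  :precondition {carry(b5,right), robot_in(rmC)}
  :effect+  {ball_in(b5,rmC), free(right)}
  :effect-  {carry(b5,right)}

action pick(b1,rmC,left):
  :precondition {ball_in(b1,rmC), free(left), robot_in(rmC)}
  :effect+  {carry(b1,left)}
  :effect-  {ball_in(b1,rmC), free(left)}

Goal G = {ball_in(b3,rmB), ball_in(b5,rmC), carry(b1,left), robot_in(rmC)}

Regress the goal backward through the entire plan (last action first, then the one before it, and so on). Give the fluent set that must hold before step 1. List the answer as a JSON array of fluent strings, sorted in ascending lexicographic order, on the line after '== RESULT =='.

Work backward from the goal:
  through step 2 (pick(b1,rmC,left)): drop {carry(b1,left)}, keep {ball_in(b3,rmB), ball_in(b5,rmC), robot_in(rmC)}, require {ball_in(b1,rmC), free(left), robot_in(rmC)}
    → {ball_in(b1,rmC), ball_in(b3,rmB), ball_in(b5,rmC), free(left), robot_in(rmC)}
  through step 1 (drop(b5,rmC,right)): drop {ball_in(b5,rmC)}, keep {ball_in(b1,rmC), ball_in(b3,rmB), free(left), robot_in(rmC)}, require {carry(b5,right), robot_in(rmC)}
    → {ball_in(b1,rmC), ball_in(b3,rmB), carry(b5,right), free(left), robot_in(rmC)}

== RESULT ==
["ball_in(b1,rmC)", "ball_in(b3,rmB)", "carry(b5,right)", "free(left)", "robot_in(rmC)"]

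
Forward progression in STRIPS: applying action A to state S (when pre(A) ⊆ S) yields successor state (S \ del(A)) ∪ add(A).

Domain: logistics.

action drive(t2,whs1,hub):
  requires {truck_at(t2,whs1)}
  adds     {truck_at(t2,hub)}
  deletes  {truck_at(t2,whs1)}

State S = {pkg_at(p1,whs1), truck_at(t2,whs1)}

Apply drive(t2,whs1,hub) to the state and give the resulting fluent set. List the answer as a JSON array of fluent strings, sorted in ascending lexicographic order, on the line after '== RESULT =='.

Compute (S \ del) ∪ add:
  pre ⊆ S: {truck_at(t2,whs1)} ⊆ S  — applicable
  S \ del = {pkg_at(p1,whs1)}
  ∪ add   = {pkg_at(p1,whs1), truck_at(t2,hub)}

== RESULT ==
["pkg_at(p1,whs1)", "truck_at(t2,hub)"]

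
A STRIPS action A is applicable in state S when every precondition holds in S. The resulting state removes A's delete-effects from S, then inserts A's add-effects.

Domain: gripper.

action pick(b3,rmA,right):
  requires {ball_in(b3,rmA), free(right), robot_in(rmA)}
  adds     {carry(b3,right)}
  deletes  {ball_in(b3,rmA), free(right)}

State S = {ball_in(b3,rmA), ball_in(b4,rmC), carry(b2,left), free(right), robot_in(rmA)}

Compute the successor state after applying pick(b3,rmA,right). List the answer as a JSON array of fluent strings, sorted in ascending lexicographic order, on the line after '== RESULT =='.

Progress:
  pre ⊆ S: {ball_in(b3,rmA), free(right), robot_in(rmA)} ⊆ S  — applicable
  S \ del = {ball_in(b4,rmC), carry(b2,left), robot_in(rmA)}
  ∪ add   = {ball_in(b4,rmC), carry(b2,left), carry(b3,right), robot_in(rmA)}

== RESULT ==
["ball_in(b4,rmC)", "carry(b2,left)", "carry(b3,right)", "robot_in(rmA)"]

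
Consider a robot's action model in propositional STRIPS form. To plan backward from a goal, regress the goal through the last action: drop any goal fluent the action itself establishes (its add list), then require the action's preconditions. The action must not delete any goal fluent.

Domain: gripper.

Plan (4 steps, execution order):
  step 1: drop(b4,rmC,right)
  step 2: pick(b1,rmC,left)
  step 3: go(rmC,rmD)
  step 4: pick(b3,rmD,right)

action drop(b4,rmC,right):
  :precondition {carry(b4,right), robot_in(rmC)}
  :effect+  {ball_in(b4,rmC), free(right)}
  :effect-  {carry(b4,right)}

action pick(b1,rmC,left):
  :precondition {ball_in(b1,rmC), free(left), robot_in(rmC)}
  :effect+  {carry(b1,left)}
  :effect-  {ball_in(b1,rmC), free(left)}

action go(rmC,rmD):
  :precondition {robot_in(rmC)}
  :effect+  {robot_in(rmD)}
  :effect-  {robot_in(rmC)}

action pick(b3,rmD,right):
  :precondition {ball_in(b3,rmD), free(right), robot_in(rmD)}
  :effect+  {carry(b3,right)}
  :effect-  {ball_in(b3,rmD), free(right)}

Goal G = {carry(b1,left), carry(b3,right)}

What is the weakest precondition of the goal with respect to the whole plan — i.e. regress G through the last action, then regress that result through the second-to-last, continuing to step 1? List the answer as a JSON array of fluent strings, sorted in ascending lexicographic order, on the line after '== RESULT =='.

Work backward from the goal:
  through step 4 (pick(b3,rmD,right)): drop {carry(b3,right)}, keep {carry(b1,left)}, require {ball_in(b3,rmD), free(right), robot_in(rmD)}
    → {ball_in(b3,rmD), carry(b1,left), free(right), robot_in(rmD)}
  through step 3 (go(rmC,rmD)): drop {robot_in(rmD)}, keep {ball_in(b3,rmD), carry(b1,left), free(right)}, require {robot_in(rmC)}
    → {ball_in(b3,rmD), carry(b1,left), free(right), robot_in(rmC)}
  through step 2 (pick(b1,rmC,left)): drop {carry(b1,left)}, keep {ball_in(b3,rmD), free(right), robot_in(rmC)}, require {ball_in(b1,rmC), free(left), robot_in(rmC)}
    → {ball_in(b1,rmC), ball_in(b3,rmD), free(left), free(right), robot_in(rmC)}
  through step 1 (drop(b4,rmC,right)): drop {free(right)}, keep {ball_in(b1,rmC), ball_in(b3,rmD), free(left), robot_in(rmC)}, require {carry(b4,right), robot_in(rmC)}
    → {ball_in(b1,rmC), ball_in(b3,rmD), carry(b4,right), free(left), robot_in(rmC)}

== RESULT ==
["ball_in(b1,rmC)", "ball_in(b3,rmD)", "carry(b4,right)", "free(left)", "robot_in(rmC)"]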